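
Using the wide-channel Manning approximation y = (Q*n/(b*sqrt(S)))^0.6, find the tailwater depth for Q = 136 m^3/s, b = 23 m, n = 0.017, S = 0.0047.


y = (136 * 0.017 / (23 * 0.0047^0.5))^0.6 = 1.2581 m


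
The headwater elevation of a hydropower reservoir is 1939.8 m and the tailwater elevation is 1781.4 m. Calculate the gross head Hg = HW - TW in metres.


Hg = 1939.8 - 1781.4 = 158.4000 m


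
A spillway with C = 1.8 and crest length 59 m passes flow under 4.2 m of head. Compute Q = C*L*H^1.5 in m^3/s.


Q = 1.8 * 59 * 4.2^1.5 = 914.1100 m^3/s


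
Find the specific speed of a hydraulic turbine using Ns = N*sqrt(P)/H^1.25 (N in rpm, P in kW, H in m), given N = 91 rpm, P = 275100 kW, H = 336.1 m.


Ns = 91 * 275100^0.5 / 336.1^1.25 = 33.1666


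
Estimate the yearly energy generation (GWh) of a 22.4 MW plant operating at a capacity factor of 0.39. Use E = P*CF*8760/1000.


E = 22.4 * 0.39 * 8760 / 1000 = 76.5274 GWh


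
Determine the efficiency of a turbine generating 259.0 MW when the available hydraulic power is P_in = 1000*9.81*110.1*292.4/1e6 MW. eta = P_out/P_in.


P_in = 1000 * 9.81 * 110.1 * 292.4 / 1e6 = 315.8157 MW
eta = 259.0 / 315.8157 = 0.8201


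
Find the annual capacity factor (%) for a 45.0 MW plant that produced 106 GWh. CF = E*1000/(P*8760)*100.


CF = 106 * 1000 / (45.0 * 8760) * 100 = 26.8899 %


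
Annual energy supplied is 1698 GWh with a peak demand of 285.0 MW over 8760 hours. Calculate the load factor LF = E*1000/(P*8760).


LF = 1698 * 1000 / (285.0 * 8760) = 0.6801


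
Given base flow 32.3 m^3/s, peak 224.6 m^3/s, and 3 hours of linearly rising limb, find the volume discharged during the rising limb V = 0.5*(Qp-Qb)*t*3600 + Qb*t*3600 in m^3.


V = 0.5*(224.6 - 32.3)*3*3600 + 32.3*3*3600 = 1.3873e+06 m^3


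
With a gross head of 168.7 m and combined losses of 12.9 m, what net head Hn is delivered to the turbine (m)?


Hn = 168.7 - 12.9 = 155.8000 m


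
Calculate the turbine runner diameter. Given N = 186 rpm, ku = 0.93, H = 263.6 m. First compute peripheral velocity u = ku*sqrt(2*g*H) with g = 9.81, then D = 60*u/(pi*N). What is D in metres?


u = 0.93 * sqrt(2*9.81*263.6) = 66.8814 m/s
D = 60 * 66.8814 / (pi * 186) = 6.8674 m


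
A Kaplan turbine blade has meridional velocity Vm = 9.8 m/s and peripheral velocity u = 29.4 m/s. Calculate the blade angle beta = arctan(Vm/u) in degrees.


beta = arctan(9.8 / 29.4) = 18.4349 degrees


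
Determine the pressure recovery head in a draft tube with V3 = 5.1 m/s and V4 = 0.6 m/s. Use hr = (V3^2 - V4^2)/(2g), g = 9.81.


hr = (5.1^2 - 0.6^2) / (2*9.81) = 1.3073 m


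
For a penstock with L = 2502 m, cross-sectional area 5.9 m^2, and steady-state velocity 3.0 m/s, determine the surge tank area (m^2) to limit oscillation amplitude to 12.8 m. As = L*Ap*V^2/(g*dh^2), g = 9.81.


As = 2502 * 5.9 * 3.0^2 / (9.81 * 12.8^2) = 82.6595 m^2


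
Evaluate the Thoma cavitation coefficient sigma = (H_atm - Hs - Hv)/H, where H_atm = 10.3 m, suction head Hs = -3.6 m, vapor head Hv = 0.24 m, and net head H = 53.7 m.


sigma = (10.3 - (-3.6) - 0.24) / 53.7 = 0.2544


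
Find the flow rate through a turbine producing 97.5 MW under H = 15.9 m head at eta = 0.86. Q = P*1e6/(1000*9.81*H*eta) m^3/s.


Q = 97.5 * 1e6 / (1000 * 9.81 * 15.9 * 0.86) = 726.8420 m^3/s


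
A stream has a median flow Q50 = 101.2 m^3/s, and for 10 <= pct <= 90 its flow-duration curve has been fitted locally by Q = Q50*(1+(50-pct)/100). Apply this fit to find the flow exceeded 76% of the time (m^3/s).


Q = 101.2 * (1 + (50 - 76)/100) = 74.8880 m^3/s


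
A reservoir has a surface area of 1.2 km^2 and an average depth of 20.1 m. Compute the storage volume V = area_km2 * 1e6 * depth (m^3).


V = 1.2 * 1e6 * 20.1 = 2.4120e+07 m^3


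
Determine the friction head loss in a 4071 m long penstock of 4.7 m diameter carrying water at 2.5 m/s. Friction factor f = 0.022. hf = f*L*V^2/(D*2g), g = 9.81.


hf = 0.022 * 4071 * 2.5^2 / (4.7 * 2 * 9.81) = 6.0703 m


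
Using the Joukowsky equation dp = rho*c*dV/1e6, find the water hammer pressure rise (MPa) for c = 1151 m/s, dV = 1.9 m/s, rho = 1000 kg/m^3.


dp = 1000 * 1151 * 1.9 / 1e6 = 2.1869 MPa


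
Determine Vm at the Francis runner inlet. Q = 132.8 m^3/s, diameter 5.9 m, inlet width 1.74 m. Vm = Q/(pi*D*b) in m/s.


Vm = 132.8 / (pi * 5.9 * 1.74) = 4.1176 m/s


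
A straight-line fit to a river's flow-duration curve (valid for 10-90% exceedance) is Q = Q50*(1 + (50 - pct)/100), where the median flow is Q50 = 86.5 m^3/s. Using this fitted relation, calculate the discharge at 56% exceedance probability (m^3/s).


Q = 86.5 * (1 + (50 - 56)/100) = 81.3100 m^3/s


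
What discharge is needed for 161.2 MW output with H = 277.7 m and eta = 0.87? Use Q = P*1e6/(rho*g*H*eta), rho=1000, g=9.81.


Q = 161.2 * 1e6 / (1000 * 9.81 * 277.7 * 0.87) = 68.0144 m^3/s


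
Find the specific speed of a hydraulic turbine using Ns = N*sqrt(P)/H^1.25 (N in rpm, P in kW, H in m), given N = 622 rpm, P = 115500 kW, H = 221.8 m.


Ns = 622 * 115500^0.5 / 221.8^1.25 = 246.9616


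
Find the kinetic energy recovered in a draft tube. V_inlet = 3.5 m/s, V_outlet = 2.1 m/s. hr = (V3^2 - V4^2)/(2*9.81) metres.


hr = (3.5^2 - 2.1^2) / (2*9.81) = 0.3996 m


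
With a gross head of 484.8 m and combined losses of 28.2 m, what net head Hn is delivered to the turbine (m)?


Hn = 484.8 - 28.2 = 456.6000 m


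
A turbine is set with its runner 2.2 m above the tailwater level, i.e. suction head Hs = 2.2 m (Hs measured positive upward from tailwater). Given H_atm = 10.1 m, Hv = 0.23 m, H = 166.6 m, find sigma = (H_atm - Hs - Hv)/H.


sigma = (10.1 - 2.2 - 0.23) / 166.6 = 0.0460


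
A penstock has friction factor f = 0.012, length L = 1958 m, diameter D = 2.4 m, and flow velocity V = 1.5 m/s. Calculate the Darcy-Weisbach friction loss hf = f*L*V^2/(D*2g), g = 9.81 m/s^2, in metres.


hf = 0.012 * 1958 * 1.5^2 / (2.4 * 2 * 9.81) = 1.1227 m


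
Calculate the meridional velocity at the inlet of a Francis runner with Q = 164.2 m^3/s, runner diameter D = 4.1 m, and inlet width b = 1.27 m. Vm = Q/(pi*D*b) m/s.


Vm = 164.2 / (pi * 4.1 * 1.27) = 10.0377 m/s


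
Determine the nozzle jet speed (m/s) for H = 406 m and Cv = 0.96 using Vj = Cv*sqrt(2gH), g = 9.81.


Vj = 0.96 * sqrt(2*9.81*406) = 85.6808 m/s


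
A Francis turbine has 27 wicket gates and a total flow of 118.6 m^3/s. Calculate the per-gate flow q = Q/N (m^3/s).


q = 118.6 / 27 = 4.3926 m^3/s


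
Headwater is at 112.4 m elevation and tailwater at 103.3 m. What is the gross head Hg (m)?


Hg = 112.4 - 103.3 = 9.1000 m


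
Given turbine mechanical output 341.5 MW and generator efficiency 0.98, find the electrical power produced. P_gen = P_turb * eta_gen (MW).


P_gen = 341.5 * 0.98 = 334.6700 MW


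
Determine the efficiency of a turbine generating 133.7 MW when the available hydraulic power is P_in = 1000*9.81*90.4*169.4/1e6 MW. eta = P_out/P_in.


P_in = 1000 * 9.81 * 90.4 * 169.4 / 1e6 = 150.2280 MW
eta = 133.7 / 150.2280 = 0.8900


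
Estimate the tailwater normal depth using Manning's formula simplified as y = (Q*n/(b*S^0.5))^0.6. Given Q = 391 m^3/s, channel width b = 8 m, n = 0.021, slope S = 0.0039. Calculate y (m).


y = (391 * 0.021 / (8 * 0.0039^0.5))^0.6 = 5.3637 m


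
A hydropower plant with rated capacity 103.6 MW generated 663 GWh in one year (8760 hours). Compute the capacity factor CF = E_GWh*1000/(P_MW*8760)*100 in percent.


CF = 663 * 1000 / (103.6 * 8760) * 100 = 73.0550 %


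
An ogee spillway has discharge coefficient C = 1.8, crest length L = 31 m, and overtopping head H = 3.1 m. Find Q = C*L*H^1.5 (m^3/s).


Q = 1.8 * 31 * 3.1^1.5 = 304.5627 m^3/s


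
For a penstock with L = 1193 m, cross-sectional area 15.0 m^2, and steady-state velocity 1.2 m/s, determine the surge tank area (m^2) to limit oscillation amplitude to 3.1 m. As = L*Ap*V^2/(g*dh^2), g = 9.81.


As = 1193 * 15.0 * 1.2^2 / (9.81 * 3.1^2) = 273.3391 m^2


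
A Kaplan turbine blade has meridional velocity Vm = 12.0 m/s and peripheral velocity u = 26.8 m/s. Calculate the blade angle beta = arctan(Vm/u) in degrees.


beta = arctan(12.0 / 26.8) = 24.1210 degrees


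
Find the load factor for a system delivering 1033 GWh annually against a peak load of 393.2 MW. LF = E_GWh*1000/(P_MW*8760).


LF = 1033 * 1000 / (393.2 * 8760) = 0.2999


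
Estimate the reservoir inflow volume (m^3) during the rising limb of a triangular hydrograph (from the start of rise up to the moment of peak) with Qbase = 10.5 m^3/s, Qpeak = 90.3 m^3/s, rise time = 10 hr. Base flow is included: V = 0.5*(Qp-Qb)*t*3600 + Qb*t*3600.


V = 0.5*(90.3 - 10.5)*10*3600 + 10.5*10*3600 = 1.8144e+06 m^3


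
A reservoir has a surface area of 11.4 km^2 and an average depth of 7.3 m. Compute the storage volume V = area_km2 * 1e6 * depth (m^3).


V = 11.4 * 1e6 * 7.3 = 8.3220e+07 m^3


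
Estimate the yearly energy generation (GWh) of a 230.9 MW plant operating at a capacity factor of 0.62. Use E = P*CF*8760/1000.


E = 230.9 * 0.62 * 8760 / 1000 = 1254.0641 GWh


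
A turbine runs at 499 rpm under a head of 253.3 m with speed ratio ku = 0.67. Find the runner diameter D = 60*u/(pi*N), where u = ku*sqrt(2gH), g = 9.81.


u = 0.67 * sqrt(2*9.81*253.3) = 47.2326 m/s
D = 60 * 47.2326 / (pi * 499) = 1.8078 m


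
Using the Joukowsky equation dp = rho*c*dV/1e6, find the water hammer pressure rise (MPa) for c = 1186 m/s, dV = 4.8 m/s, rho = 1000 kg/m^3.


dp = 1000 * 1186 * 4.8 / 1e6 = 5.6928 MPa


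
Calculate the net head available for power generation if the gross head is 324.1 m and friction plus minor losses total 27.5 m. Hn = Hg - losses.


Hn = 324.1 - 27.5 = 296.6000 m


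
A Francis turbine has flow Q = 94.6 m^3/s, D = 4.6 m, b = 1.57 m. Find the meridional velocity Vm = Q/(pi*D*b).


Vm = 94.6 / (pi * 4.6 * 1.57) = 4.1695 m/s


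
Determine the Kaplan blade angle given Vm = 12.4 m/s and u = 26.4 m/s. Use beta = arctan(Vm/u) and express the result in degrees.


beta = arctan(12.4 / 26.4) = 25.1593 degrees


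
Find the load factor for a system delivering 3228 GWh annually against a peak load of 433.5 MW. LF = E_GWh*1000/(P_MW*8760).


LF = 3228 * 1000 / (433.5 * 8760) = 0.8500


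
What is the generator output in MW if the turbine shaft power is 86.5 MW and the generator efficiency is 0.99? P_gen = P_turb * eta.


P_gen = 86.5 * 0.99 = 85.6350 MW


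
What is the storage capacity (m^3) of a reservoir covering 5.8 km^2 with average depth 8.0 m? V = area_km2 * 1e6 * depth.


V = 5.8 * 1e6 * 8.0 = 4.6400e+07 m^3


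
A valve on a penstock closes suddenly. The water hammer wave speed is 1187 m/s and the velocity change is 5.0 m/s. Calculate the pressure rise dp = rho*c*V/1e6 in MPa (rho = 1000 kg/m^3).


dp = 1000 * 1187 * 5.0 / 1e6 = 5.9350 MPa


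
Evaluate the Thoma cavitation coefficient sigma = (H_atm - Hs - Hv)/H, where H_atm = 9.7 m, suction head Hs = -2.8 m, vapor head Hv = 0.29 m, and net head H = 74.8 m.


sigma = (9.7 - (-2.8) - 0.29) / 74.8 = 0.1632


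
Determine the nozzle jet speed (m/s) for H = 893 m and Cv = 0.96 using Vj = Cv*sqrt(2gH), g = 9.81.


Vj = 0.96 * sqrt(2*9.81*893) = 127.0710 m/s


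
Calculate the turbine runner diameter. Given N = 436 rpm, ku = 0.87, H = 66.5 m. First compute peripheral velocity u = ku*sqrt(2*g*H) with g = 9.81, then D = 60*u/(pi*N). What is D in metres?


u = 0.87 * sqrt(2*9.81*66.5) = 31.4253 m/s
D = 60 * 31.4253 / (pi * 436) = 1.3766 m


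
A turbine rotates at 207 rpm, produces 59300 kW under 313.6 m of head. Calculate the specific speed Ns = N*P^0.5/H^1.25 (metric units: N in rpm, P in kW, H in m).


Ns = 207 * 59300^0.5 / 313.6^1.25 = 38.1969


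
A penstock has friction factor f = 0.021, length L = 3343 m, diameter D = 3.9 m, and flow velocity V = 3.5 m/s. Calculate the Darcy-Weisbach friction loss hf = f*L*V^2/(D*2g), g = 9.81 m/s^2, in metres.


hf = 0.021 * 3343 * 3.5^2 / (3.9 * 2 * 9.81) = 11.2390 m


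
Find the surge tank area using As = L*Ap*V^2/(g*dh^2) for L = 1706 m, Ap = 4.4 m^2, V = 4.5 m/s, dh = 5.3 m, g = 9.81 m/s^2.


As = 1706 * 4.4 * 4.5^2 / (9.81 * 5.3^2) = 551.6149 m^2


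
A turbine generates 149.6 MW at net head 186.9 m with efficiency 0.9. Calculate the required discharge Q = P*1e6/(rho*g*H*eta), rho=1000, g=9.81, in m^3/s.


Q = 149.6 * 1e6 / (1000 * 9.81 * 186.9 * 0.9) = 90.6590 m^3/s


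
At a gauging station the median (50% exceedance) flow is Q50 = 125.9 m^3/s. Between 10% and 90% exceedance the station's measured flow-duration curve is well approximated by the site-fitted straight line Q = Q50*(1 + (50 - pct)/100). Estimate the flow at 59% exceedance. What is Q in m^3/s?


Q = 125.9 * (1 + (50 - 59)/100) = 114.5690 m^3/s


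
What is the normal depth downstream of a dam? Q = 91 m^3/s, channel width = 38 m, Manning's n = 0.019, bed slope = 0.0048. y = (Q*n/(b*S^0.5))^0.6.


y = (91 * 0.019 / (38 * 0.0048^0.5))^0.6 = 0.7770 m


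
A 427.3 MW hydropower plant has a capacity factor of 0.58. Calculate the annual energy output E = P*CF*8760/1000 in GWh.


E = 427.3 * 0.58 * 8760 / 1000 = 2171.0258 GWh


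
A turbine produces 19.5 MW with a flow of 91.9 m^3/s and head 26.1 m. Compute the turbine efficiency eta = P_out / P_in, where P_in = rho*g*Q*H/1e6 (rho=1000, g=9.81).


P_in = 1000 * 9.81 * 91.9 * 26.1 / 1e6 = 23.5302 MW
eta = 19.5 / 23.5302 = 0.8287


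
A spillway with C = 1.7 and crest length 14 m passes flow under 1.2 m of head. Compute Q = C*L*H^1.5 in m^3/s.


Q = 1.7 * 14 * 1.2^1.5 = 31.2859 m^3/s


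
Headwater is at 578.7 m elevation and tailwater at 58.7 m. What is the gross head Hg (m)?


Hg = 578.7 - 58.7 = 520.0000 m


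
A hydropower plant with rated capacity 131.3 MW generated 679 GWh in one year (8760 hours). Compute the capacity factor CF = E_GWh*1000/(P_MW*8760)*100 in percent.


CF = 679 * 1000 / (131.3 * 8760) * 100 = 59.0338 %


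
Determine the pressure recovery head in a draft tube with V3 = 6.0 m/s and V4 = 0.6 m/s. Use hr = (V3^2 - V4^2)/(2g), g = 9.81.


hr = (6.0^2 - 0.6^2) / (2*9.81) = 1.8165 m


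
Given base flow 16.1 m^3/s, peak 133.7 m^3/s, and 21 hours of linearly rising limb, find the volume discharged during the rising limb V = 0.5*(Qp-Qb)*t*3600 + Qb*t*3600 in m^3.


V = 0.5*(133.7 - 16.1)*21*3600 + 16.1*21*3600 = 5.6624e+06 m^3


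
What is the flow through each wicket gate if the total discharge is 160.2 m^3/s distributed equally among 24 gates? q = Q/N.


q = 160.2 / 24 = 6.6750 m^3/s


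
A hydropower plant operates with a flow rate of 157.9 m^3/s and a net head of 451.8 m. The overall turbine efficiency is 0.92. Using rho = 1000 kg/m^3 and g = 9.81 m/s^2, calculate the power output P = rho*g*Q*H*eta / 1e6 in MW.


P = 1000 * 9.81 * 157.9 * 451.8 * 0.92 / 1e6 = 643.8507 MW


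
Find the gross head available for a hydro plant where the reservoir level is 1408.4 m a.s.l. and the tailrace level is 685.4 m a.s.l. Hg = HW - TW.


Hg = 1408.4 - 685.4 = 723.0000 m


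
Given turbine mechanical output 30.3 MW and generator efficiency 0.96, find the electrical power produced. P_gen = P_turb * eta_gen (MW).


P_gen = 30.3 * 0.96 = 29.0880 MW


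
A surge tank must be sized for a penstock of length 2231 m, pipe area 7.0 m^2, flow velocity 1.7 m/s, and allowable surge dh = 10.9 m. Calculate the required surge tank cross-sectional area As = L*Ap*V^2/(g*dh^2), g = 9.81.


As = 2231 * 7.0 * 1.7^2 / (9.81 * 10.9^2) = 38.7234 m^2


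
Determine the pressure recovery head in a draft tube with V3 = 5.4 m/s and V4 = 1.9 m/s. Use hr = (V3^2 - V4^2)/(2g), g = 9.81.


hr = (5.4^2 - 1.9^2) / (2*9.81) = 1.3022 m


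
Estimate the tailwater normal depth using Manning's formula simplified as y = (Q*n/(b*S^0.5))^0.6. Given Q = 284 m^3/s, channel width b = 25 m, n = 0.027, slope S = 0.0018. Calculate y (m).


y = (284 * 0.027 / (25 * 0.0018^0.5))^0.6 = 3.2769 m


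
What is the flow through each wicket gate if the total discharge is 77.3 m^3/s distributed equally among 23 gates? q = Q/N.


q = 77.3 / 23 = 3.3609 m^3/s


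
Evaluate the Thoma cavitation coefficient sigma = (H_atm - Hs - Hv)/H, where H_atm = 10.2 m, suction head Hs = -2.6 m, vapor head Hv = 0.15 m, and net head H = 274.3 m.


sigma = (10.2 - (-2.6) - 0.15) / 274.3 = 0.0461


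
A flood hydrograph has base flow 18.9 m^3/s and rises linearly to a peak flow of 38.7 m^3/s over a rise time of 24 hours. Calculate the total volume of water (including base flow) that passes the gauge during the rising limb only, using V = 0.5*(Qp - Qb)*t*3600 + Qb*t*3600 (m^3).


V = 0.5*(38.7 - 18.9)*24*3600 + 18.9*24*3600 = 2.4883e+06 m^3


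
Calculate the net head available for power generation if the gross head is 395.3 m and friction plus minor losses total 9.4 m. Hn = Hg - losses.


Hn = 395.3 - 9.4 = 385.9000 m


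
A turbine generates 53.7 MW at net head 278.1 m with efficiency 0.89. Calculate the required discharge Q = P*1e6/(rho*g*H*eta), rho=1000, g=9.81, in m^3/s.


Q = 53.7 * 1e6 / (1000 * 9.81 * 278.1 * 0.89) = 22.1164 m^3/s


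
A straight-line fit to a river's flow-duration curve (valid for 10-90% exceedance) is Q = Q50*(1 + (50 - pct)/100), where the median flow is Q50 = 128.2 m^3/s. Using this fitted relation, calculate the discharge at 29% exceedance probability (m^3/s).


Q = 128.2 * (1 + (50 - 29)/100) = 155.1220 m^3/s


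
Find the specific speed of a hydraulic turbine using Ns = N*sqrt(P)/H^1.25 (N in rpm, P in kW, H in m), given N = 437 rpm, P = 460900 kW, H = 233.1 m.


Ns = 437 * 460900^0.5 / 233.1^1.25 = 325.7294


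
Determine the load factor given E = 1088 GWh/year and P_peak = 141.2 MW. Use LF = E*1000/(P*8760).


LF = 1088 * 1000 / (141.2 * 8760) = 0.8796


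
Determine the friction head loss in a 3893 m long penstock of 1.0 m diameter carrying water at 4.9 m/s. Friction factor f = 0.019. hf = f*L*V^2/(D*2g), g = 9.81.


hf = 0.019 * 3893 * 4.9^2 / (1.0 * 2 * 9.81) = 90.5172 m


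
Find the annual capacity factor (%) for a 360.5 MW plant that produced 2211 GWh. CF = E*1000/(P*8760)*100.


CF = 2211 * 1000 / (360.5 * 8760) * 100 = 70.0131 %


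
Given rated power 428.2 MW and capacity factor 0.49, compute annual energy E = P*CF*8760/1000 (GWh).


E = 428.2 * 0.49 * 8760 / 1000 = 1838.0057 GWh


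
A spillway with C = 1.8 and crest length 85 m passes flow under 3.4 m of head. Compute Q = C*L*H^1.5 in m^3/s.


Q = 1.8 * 85 * 3.4^1.5 = 959.2014 m^3/s


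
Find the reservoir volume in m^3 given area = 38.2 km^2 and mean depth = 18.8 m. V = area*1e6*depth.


V = 38.2 * 1e6 * 18.8 = 7.1816e+08 m^3


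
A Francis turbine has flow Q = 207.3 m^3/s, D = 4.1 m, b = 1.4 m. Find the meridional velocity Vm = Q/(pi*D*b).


Vm = 207.3 / (pi * 4.1 * 1.4) = 11.4958 m/s


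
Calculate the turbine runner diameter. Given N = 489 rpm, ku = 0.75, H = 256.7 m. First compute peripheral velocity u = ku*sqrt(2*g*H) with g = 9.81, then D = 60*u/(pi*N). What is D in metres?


u = 0.75 * sqrt(2*9.81*256.7) = 53.2260 m/s
D = 60 * 53.2260 / (pi * 489) = 2.0788 m


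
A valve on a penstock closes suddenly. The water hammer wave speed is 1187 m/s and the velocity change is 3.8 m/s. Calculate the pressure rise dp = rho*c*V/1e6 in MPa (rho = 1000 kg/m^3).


dp = 1000 * 1187 * 3.8 / 1e6 = 4.5106 MPa


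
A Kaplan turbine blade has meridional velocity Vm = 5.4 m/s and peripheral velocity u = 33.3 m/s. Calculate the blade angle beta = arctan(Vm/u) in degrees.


beta = arctan(5.4 / 33.3) = 9.2110 degrees


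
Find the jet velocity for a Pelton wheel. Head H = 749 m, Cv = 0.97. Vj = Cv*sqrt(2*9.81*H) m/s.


Vj = 0.97 * sqrt(2*9.81*749) = 117.5878 m/s


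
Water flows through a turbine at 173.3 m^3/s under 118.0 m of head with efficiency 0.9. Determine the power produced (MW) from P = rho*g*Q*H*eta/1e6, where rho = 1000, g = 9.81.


P = 1000 * 9.81 * 173.3 * 118.0 * 0.9 / 1e6 = 180.5478 MW


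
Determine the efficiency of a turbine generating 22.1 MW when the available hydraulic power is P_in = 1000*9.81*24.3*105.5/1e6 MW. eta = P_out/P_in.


P_in = 1000 * 9.81 * 24.3 * 105.5 / 1e6 = 25.1494 MW
eta = 22.1 / 25.1494 = 0.8787


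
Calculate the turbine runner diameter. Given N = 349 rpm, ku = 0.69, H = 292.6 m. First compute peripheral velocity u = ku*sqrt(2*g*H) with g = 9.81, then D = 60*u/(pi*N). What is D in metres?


u = 0.69 * sqrt(2*9.81*292.6) = 52.2800 m/s
D = 60 * 52.2800 / (pi * 349) = 2.8610 m


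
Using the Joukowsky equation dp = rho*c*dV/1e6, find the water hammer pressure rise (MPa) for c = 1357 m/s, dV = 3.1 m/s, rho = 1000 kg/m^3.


dp = 1000 * 1357 * 3.1 / 1e6 = 4.2067 MPa


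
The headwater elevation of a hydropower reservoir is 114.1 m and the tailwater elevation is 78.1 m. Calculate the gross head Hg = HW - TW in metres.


Hg = 114.1 - 78.1 = 36.0000 m


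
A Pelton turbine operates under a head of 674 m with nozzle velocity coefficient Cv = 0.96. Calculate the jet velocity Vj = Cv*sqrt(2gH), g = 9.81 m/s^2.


Vj = 0.96 * sqrt(2*9.81*674) = 110.3953 m/s


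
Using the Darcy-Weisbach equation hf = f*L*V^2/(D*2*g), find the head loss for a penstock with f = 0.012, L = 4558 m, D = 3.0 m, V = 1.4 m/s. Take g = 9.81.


hf = 0.012 * 4558 * 1.4^2 / (3.0 * 2 * 9.81) = 1.8213 m


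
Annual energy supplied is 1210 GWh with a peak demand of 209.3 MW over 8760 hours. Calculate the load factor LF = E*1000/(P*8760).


LF = 1210 * 1000 / (209.3 * 8760) = 0.6600


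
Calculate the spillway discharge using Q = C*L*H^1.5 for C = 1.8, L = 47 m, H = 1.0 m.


Q = 1.8 * 47 * 1.0^1.5 = 84.6000 m^3/s


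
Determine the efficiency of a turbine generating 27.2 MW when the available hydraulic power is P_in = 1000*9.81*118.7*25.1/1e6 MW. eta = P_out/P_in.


P_in = 1000 * 9.81 * 118.7 * 25.1 / 1e6 = 29.2276 MW
eta = 27.2 / 29.2276 = 0.9306


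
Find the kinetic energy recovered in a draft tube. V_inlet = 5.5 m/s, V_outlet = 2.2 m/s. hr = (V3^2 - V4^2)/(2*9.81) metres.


hr = (5.5^2 - 2.2^2) / (2*9.81) = 1.2951 m


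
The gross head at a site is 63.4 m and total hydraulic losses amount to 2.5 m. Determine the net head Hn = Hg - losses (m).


Hn = 63.4 - 2.5 = 60.9000 m


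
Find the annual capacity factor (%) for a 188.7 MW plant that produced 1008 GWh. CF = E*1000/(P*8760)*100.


CF = 1008 * 1000 / (188.7 * 8760) * 100 = 60.9796 %


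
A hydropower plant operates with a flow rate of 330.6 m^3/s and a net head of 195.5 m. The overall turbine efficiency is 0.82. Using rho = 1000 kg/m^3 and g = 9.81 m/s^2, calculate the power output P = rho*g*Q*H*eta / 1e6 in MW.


P = 1000 * 9.81 * 330.6 * 195.5 * 0.82 / 1e6 = 519.9151 MW


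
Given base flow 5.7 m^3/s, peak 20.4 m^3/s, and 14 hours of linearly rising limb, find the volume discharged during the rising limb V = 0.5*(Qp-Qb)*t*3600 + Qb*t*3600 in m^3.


V = 0.5*(20.4 - 5.7)*14*3600 + 5.7*14*3600 = 657720.0000 m^3


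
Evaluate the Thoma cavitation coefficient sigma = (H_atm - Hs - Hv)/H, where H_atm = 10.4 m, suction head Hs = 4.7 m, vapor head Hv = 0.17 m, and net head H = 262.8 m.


sigma = (10.4 - 4.7 - 0.17) / 262.8 = 0.0210


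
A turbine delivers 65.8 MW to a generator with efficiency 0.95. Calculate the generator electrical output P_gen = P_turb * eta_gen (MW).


P_gen = 65.8 * 0.95 = 62.5100 MW


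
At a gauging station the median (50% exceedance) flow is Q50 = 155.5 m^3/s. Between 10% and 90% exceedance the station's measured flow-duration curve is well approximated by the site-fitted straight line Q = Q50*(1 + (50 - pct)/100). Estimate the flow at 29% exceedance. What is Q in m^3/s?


Q = 155.5 * (1 + (50 - 29)/100) = 188.1550 m^3/s


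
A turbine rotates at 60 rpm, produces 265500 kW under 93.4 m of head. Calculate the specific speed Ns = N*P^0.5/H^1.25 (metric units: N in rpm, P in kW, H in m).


Ns = 60 * 265500^0.5 / 93.4^1.25 = 106.4756


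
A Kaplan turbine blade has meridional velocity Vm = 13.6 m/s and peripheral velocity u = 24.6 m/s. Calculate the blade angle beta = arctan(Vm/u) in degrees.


beta = arctan(13.6 / 24.6) = 28.9358 degrees


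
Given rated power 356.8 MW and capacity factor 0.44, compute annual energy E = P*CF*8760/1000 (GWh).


E = 356.8 * 0.44 * 8760 / 1000 = 1375.2499 GWh


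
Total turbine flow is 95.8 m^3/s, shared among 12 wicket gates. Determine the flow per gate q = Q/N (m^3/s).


q = 95.8 / 12 = 7.9833 m^3/s


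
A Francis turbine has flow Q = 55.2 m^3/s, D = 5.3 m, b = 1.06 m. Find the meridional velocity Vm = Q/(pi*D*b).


Vm = 55.2 / (pi * 5.3 * 1.06) = 3.1276 m/s


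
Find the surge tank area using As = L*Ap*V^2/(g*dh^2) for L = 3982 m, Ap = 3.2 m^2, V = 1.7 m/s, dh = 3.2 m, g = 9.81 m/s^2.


As = 3982 * 3.2 * 1.7^2 / (9.81 * 3.2^2) = 366.5896 m^2


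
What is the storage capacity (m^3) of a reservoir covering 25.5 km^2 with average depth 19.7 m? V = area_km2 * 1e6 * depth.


V = 25.5 * 1e6 * 19.7 = 5.0235e+08 m^3


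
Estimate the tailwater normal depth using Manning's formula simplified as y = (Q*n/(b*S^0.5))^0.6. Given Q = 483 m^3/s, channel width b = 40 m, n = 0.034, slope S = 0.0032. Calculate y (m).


y = (483 * 0.034 / (40 * 0.0032^0.5))^0.6 = 3.2845 m


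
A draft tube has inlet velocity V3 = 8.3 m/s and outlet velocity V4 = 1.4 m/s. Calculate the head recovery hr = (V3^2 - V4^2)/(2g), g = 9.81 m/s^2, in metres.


hr = (8.3^2 - 1.4^2) / (2*9.81) = 3.4113 m


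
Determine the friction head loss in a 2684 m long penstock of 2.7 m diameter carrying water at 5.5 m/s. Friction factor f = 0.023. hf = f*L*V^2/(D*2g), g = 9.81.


hf = 0.023 * 2684 * 5.5^2 / (2.7 * 2 * 9.81) = 35.2511 m


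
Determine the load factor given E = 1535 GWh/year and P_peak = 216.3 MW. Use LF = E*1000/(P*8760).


LF = 1535 * 1000 / (216.3 * 8760) = 0.8101


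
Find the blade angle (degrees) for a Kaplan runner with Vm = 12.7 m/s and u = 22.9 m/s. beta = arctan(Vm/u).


beta = arctan(12.7 / 22.9) = 29.0121 degrees


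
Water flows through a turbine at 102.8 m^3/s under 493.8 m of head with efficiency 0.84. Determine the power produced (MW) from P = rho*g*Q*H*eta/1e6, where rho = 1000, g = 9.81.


P = 1000 * 9.81 * 102.8 * 493.8 * 0.84 / 1e6 = 418.3045 MW


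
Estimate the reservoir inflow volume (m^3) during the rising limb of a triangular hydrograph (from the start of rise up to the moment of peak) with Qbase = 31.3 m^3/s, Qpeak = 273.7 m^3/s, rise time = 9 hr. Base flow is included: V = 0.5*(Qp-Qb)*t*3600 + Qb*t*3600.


V = 0.5*(273.7 - 31.3)*9*3600 + 31.3*9*3600 = 4.9410e+06 m^3


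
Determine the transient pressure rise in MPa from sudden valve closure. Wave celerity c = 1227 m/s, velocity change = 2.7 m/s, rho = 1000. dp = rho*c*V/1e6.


dp = 1000 * 1227 * 2.7 / 1e6 = 3.3129 MPa


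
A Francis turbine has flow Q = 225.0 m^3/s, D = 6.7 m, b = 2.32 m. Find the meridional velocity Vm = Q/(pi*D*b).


Vm = 225.0 / (pi * 6.7 * 2.32) = 4.6075 m/s


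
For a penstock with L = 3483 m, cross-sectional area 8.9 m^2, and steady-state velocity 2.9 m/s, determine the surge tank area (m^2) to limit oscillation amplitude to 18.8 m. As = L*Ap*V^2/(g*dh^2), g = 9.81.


As = 3483 * 8.9 * 2.9^2 / (9.81 * 18.8^2) = 75.1891 m^2


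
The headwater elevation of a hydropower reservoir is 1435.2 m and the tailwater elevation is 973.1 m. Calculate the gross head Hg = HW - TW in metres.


Hg = 1435.2 - 973.1 = 462.1000 m


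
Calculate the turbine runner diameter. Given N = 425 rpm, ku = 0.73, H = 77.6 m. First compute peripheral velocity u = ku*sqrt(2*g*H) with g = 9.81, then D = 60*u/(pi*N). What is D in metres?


u = 0.73 * sqrt(2*9.81*77.6) = 28.4841 m/s
D = 60 * 28.4841 / (pi * 425) = 1.2800 m


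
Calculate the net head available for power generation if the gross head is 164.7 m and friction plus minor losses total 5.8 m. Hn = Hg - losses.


Hn = 164.7 - 5.8 = 158.9000 m


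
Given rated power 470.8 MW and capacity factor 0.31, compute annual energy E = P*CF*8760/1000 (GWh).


E = 470.8 * 0.31 * 8760 / 1000 = 1278.5045 GWh


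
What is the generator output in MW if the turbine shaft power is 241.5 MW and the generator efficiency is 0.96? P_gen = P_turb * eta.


P_gen = 241.5 * 0.96 = 231.8400 MW


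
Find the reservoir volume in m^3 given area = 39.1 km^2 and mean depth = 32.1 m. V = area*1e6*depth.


V = 39.1 * 1e6 * 32.1 = 1.2551e+09 m^3


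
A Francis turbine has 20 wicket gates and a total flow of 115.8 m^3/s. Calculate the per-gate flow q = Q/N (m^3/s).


q = 115.8 / 20 = 5.7900 m^3/s


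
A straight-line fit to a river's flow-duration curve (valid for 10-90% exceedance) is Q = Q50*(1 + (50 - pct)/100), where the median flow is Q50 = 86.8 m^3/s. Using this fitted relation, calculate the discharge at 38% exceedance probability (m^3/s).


Q = 86.8 * (1 + (50 - 38)/100) = 97.2160 m^3/s


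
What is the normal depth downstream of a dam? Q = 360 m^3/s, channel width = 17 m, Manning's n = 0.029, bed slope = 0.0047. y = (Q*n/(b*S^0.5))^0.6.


y = (360 * 0.029 / (17 * 0.0047^0.5))^0.6 = 3.7267 m


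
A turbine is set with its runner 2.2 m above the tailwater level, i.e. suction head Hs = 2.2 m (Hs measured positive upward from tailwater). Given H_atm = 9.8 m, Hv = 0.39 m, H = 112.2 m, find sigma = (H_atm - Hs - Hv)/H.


sigma = (9.8 - 2.2 - 0.39) / 112.2 = 0.0643


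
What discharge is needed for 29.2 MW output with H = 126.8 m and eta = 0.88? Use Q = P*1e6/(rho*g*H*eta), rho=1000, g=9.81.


Q = 29.2 * 1e6 / (1000 * 9.81 * 126.8 * 0.88) = 26.6755 m^3/s


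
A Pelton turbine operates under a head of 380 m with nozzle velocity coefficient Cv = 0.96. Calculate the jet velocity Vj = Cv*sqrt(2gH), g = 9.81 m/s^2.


Vj = 0.96 * sqrt(2*9.81*380) = 82.8920 m/s


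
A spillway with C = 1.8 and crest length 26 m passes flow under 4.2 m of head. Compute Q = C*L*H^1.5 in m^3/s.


Q = 1.8 * 26 * 4.2^1.5 = 402.8281 m^3/s


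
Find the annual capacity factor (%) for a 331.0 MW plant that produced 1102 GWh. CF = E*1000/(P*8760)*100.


CF = 1102 * 1000 / (331.0 * 8760) * 100 = 38.0058 %


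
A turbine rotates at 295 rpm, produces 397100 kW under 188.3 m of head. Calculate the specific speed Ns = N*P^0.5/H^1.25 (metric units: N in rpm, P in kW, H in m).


Ns = 295 * 397100^0.5 / 188.3^1.25 = 266.5073


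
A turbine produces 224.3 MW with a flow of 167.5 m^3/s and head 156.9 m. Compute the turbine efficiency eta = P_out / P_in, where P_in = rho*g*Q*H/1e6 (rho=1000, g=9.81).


P_in = 1000 * 9.81 * 167.5 * 156.9 / 1e6 = 257.8142 MW
eta = 224.3 / 257.8142 = 0.8700


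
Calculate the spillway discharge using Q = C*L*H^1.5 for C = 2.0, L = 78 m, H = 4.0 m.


Q = 2.0 * 78 * 4.0^1.5 = 1248.0000 m^3/s


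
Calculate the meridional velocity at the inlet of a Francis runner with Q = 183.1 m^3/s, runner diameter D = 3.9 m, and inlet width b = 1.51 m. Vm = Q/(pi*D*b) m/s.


Vm = 183.1 / (pi * 3.9 * 1.51) = 9.8968 m/s


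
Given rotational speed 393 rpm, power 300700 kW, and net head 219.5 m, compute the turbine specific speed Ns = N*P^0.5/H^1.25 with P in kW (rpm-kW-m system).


Ns = 393 * 300700^0.5 / 219.5^1.25 = 255.0740


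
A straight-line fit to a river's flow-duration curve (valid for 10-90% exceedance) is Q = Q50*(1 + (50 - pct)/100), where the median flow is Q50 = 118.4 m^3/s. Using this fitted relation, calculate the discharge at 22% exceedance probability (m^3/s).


Q = 118.4 * (1 + (50 - 22)/100) = 151.5520 m^3/s


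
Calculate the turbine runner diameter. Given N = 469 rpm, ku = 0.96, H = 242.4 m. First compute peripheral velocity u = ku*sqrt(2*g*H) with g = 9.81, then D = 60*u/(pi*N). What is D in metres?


u = 0.96 * sqrt(2*9.81*242.4) = 66.2044 m/s
D = 60 * 66.2044 / (pi * 469) = 2.6960 m


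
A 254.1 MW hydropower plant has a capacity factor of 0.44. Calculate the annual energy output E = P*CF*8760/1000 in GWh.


E = 254.1 * 0.44 * 8760 / 1000 = 979.4030 GWh


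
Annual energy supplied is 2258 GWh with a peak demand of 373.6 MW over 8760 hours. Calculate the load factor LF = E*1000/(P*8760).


LF = 2258 * 1000 / (373.6 * 8760) = 0.6899


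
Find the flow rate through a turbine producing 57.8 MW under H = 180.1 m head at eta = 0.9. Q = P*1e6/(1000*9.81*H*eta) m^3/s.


Q = 57.8 * 1e6 / (1000 * 9.81 * 180.1 * 0.9) = 36.3498 m^3/s


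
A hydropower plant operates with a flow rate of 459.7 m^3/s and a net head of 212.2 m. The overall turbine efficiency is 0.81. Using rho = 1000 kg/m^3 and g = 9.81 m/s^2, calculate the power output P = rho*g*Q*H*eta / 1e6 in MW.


P = 1000 * 9.81 * 459.7 * 212.2 * 0.81 / 1e6 = 775.1289 MW


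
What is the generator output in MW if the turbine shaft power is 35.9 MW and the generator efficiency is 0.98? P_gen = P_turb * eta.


P_gen = 35.9 * 0.98 = 35.1820 MW


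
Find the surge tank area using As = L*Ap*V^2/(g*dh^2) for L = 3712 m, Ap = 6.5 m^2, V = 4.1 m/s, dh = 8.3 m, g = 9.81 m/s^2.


As = 3712 * 6.5 * 4.1^2 / (9.81 * 8.3^2) = 600.1556 m^2


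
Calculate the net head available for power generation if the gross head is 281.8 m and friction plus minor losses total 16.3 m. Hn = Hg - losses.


Hn = 281.8 - 16.3 = 265.5000 m


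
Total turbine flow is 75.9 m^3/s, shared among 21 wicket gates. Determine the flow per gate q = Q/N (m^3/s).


q = 75.9 / 21 = 3.6143 m^3/s


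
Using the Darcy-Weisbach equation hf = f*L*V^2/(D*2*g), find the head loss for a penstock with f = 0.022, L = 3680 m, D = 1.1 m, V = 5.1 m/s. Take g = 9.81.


hf = 0.022 * 3680 * 5.1^2 / (1.1 * 2 * 9.81) = 97.5706 m


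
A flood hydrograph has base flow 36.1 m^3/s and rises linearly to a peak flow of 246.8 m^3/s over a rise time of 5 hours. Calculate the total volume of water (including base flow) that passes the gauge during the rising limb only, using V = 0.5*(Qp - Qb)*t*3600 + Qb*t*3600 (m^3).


V = 0.5*(246.8 - 36.1)*5*3600 + 36.1*5*3600 = 2.5461e+06 m^3


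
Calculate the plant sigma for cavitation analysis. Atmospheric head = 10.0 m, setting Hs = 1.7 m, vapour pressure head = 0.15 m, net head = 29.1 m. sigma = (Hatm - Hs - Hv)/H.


sigma = (10.0 - 1.7 - 0.15) / 29.1 = 0.2801


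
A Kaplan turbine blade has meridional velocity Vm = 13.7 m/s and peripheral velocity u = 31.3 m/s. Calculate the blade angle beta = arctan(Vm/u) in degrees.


beta = arctan(13.7 / 31.3) = 23.6390 degrees


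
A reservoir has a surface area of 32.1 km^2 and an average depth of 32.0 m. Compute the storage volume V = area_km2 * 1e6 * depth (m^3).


V = 32.1 * 1e6 * 32.0 = 1.0272e+09 m^3


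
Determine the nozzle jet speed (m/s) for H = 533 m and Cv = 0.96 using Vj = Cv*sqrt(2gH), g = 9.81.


Vj = 0.96 * sqrt(2*9.81*533) = 98.1713 m/s


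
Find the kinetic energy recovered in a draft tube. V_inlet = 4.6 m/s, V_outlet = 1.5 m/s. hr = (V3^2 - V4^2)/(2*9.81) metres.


hr = (4.6^2 - 1.5^2) / (2*9.81) = 0.9638 m


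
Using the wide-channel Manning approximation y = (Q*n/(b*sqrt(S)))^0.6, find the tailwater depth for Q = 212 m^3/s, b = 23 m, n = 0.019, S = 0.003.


y = (212 * 0.019 / (23 * 0.003^0.5))^0.6 = 2.0085 m


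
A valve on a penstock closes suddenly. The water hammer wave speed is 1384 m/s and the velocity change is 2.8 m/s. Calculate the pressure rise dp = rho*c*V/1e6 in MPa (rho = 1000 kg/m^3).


dp = 1000 * 1384 * 2.8 / 1e6 = 3.8752 MPa


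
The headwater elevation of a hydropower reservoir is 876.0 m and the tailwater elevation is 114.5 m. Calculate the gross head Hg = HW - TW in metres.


Hg = 876.0 - 114.5 = 761.5000 m


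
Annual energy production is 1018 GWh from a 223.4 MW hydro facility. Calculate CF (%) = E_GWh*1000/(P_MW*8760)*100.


CF = 1018 * 1000 / (223.4 * 8760) * 100 = 52.0188 %


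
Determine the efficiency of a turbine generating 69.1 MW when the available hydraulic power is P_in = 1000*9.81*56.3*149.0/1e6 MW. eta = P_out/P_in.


P_in = 1000 * 9.81 * 56.3 * 149.0 / 1e6 = 82.2931 MW
eta = 69.1 / 82.2931 = 0.8397


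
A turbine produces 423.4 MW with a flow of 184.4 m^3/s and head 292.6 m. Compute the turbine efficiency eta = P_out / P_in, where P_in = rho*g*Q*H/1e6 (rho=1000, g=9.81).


P_in = 1000 * 9.81 * 184.4 * 292.6 / 1e6 = 529.3029 MW
eta = 423.4 / 529.3029 = 0.7999


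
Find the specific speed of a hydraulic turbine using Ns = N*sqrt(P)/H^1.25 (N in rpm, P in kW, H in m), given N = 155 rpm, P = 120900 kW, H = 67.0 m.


Ns = 155 * 120900^0.5 / 67.0^1.25 = 281.1586


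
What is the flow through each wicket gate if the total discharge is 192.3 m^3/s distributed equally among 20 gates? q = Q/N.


q = 192.3 / 20 = 9.6150 m^3/s


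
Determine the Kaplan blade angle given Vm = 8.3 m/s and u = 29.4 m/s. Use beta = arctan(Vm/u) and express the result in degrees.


beta = arctan(8.3 / 29.4) = 15.7651 degrees


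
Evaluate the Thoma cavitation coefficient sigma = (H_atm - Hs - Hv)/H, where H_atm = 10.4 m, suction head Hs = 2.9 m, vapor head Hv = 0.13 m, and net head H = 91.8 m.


sigma = (10.4 - 2.9 - 0.13) / 91.8 = 0.0803


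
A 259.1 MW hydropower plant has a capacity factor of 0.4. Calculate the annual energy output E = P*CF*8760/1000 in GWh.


E = 259.1 * 0.4 * 8760 / 1000 = 907.8864 GWh


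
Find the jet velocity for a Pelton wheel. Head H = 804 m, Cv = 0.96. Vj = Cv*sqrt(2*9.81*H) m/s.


Vj = 0.96 * sqrt(2*9.81*804) = 120.5726 m/s


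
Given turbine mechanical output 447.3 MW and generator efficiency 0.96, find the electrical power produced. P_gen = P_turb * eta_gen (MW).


P_gen = 447.3 * 0.96 = 429.4080 MW


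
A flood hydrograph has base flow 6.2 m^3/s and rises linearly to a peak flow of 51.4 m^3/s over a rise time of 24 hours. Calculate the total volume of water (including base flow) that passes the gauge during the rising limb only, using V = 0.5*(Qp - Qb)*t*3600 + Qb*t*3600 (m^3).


V = 0.5*(51.4 - 6.2)*24*3600 + 6.2*24*3600 = 2.4883e+06 m^3


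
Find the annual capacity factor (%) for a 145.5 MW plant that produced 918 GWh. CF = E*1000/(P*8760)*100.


CF = 918 * 1000 / (145.5 * 8760) * 100 = 72.0237 %


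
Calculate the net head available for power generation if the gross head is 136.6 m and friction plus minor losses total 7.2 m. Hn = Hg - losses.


Hn = 136.6 - 7.2 = 129.4000 m


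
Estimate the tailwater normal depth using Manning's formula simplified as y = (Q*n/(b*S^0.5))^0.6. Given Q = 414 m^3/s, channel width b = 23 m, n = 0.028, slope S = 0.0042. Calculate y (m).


y = (414 * 0.028 / (23 * 0.0042^0.5))^0.6 = 3.4236 m


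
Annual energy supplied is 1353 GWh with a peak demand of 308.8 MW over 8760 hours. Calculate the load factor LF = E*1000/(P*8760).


LF = 1353 * 1000 / (308.8 * 8760) = 0.5002


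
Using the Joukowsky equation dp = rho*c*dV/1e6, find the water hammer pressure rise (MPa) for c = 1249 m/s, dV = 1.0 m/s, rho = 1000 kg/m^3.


dp = 1000 * 1249 * 1.0 / 1e6 = 1.2490 MPa


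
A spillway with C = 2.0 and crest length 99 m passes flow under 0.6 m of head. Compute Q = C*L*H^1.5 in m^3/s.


Q = 2.0 * 99 * 0.6^1.5 = 92.0221 m^3/s


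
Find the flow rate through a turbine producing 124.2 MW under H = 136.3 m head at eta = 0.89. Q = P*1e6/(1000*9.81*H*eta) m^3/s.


Q = 124.2 * 1e6 / (1000 * 9.81 * 136.3 * 0.89) = 104.3678 m^3/s


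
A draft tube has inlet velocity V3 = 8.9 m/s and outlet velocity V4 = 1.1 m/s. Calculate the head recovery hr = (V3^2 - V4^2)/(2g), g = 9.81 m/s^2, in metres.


hr = (8.9^2 - 1.1^2) / (2*9.81) = 3.9755 m
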